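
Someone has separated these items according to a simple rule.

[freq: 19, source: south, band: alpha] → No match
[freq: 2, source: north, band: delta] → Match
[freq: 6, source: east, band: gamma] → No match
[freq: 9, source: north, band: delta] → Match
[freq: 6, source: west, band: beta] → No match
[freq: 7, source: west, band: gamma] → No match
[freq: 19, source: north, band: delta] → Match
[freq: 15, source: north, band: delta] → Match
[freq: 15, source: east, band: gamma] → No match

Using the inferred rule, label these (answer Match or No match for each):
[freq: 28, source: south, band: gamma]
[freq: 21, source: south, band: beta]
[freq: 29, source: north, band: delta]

The classifier is using: band is delta.

No match, No match, Match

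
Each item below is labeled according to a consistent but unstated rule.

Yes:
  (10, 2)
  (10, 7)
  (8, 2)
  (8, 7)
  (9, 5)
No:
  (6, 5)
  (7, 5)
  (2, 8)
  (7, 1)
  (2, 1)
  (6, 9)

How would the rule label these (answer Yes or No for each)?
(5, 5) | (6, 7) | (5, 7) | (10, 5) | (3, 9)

The simplest hypothesis consistent with all the labels is: first ≥ 8.
(5, 5): first 5 — doesn't qualify, so No. (6, 7): first 6 — doesn't qualify, so No. (5, 7): first 5 — doesn't qualify, so No. (10, 5): first 10 — has this property, so Yes. (3, 9): first 3 — doesn't qualify, so No.

No, No, No, Yes, No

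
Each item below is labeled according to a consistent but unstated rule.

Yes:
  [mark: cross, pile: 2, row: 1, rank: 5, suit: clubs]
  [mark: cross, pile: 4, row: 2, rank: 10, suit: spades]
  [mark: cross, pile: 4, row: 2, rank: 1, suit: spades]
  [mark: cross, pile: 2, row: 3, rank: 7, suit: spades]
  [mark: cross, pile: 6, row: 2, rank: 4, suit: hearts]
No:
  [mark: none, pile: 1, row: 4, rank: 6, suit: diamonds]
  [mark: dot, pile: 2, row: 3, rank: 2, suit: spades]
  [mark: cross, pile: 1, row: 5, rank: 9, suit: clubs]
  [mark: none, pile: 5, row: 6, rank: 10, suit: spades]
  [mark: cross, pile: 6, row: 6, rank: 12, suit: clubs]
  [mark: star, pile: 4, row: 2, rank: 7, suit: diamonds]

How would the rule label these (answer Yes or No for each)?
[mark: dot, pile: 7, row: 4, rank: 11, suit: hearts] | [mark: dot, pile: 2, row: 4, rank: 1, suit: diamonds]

No, No

'Yes' ⟺ mark is cross AND row ≤ 3.
[mark: dot, pile: 7, row: 4, rank: 11, suit: hearts]: No (mark is dot, row = 4).
[mark: dot, pile: 2, row: 4, rank: 1, suit: diamonds]: No (mark is dot, row = 4).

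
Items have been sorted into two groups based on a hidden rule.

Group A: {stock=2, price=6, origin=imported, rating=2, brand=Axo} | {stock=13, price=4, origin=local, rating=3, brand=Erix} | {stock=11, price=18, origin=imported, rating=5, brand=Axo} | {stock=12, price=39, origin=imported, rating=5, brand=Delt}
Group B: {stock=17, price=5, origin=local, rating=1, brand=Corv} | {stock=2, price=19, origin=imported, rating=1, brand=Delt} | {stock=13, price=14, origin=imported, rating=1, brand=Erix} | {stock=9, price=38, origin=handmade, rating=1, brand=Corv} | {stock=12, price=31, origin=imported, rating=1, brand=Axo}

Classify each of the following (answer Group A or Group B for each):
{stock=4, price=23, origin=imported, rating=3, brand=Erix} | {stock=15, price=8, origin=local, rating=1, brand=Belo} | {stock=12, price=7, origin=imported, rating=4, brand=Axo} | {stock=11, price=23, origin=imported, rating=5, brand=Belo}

A rule that fits every label: rating ≥ 2 — true of each 'Group A' example, false of each 'Group B' one.

Group A, Group B, Group A, Group A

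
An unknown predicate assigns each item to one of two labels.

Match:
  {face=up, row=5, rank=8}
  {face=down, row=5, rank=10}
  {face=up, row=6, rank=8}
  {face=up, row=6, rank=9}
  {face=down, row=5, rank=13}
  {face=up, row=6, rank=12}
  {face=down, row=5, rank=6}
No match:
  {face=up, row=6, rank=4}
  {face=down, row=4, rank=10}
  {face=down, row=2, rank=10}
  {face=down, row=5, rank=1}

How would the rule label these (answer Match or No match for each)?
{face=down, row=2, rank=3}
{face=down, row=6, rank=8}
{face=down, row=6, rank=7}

The classifier is using: row ≥ 5 AND rank ≥ 6.
{face=down, row=2, rank=3} → row = 2, rank = 3 → No match. {face=down, row=6, rank=8} → row = 6, rank = 8 → Match. {face=down, row=6, rank=7} → row = 6, rank = 7 → Match.

No match, Match, Match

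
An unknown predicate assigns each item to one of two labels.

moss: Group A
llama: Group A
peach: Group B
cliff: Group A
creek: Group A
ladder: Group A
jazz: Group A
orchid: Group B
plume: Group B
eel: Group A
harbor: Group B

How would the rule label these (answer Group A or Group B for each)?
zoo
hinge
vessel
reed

Group A, Group B, Group A, Group A

Looking at the examples, the only property every 'Group A' case has and every 'Group B' case lacks is: has a double letter.
zoo: 'oo' doubled — matches, so Group A.
hinge: no doubled letter — does not pass, so Group B.
vessel: 'ss' doubled — matches, so Group A.
reed: 'ee' doubled — matches, so Group A.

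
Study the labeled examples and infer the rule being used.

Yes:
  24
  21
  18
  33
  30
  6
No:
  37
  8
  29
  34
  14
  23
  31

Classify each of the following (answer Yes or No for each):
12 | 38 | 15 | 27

Yes, No, Yes, Yes

The simplest hypothesis consistent with all the labels is: multiple of 3.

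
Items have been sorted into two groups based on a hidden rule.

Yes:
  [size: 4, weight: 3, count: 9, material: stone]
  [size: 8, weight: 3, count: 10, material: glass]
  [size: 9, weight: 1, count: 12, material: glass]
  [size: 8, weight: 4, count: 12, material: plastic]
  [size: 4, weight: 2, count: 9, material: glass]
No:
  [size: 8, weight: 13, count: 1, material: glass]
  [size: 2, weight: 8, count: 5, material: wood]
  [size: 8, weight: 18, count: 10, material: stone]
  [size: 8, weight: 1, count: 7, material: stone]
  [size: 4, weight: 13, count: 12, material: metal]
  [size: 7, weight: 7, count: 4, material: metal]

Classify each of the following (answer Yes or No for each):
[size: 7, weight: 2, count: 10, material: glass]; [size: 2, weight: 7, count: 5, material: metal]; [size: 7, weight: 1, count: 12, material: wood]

Yes, No, Yes

A rule that fits every label: count ≥ 9 AND weight ≤ 4 — true of each 'Yes' example, false of each 'No' one.
[size: 7, weight: 2, count: 10, material: glass] — count = 10, weight = 2, hence Yes.
[size: 2, weight: 7, count: 5, material: metal] — count = 5, weight = 7, hence No.
[size: 7, weight: 1, count: 12, material: wood] — count = 12, weight = 1, hence Yes.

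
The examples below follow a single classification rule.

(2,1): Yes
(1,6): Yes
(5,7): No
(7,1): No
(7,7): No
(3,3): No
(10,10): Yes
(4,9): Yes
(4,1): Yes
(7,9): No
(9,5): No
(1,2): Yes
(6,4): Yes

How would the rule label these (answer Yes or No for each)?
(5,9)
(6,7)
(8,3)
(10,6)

The distinguishing property — product is even — holds for all the 'Yes' cases and none of the 'No' cases.
(5,9) — 5·9 = 45, hence No. (6,7) — 6·7 = 42, hence Yes. (8,3) — 8·3 = 24, hence Yes. (10,6) — 10·6 = 60, hence Yes.

No, Yes, Yes, Yes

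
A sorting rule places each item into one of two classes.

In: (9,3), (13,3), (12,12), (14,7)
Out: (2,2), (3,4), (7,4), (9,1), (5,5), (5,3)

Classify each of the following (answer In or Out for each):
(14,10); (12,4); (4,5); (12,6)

In, In, Out, In

The pattern is that an item is 'In' exactly when: sum ≥ 12.
(14,10) → 14+10 = 24 → In. (12,4) → 12+4 = 16 → In. (4,5) → 4+5 = 9 → Out. (12,6) → 12+6 = 18 → In.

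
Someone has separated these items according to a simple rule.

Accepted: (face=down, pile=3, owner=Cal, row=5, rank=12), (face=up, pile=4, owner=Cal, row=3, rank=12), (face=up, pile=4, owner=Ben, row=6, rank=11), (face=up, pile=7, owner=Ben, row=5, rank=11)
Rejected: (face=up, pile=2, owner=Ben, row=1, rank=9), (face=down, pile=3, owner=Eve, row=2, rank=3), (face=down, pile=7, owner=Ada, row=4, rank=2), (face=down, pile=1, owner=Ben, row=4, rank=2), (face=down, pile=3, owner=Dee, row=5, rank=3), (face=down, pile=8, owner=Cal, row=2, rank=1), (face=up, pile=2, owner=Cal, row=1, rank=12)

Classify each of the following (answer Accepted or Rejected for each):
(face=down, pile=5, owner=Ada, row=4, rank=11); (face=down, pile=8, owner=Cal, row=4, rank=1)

Accepted, Rejected

A rule that fits every label: row ≥ 2 AND rank ≥ 9 — true of each 'Accepted' example, false of each 'Rejected' one.
(face=down, pile=5, owner=Ada, row=4, rank=11): row = 4, rank = 11, meets the rule → Accepted. (face=down, pile=8, owner=Cal, row=4, rank=1): row = 4, rank = 1, doesn't match → Rejected.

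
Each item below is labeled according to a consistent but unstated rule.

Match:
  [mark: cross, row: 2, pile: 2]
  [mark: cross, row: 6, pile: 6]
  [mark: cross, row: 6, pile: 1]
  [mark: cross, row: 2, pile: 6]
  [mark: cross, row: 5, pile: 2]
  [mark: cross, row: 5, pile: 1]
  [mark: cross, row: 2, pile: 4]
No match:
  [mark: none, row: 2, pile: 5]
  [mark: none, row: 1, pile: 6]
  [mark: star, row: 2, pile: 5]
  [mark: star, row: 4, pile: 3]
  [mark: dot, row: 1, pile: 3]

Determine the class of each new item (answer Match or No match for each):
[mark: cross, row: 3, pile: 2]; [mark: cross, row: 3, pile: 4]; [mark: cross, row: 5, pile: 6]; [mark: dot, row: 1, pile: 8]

Match, Match, Match, No match

Rule: mark is cross. This holds for each 'Match' example and fails for each 'No match' one.
[mark: cross, row: 3, pile: 2]: Match (mark is cross). [mark: cross, row: 3, pile: 4]: Match (mark is cross). [mark: cross, row: 5, pile: 6]: Match (mark is cross). [mark: dot, row: 1, pile: 8]: No match (mark is dot).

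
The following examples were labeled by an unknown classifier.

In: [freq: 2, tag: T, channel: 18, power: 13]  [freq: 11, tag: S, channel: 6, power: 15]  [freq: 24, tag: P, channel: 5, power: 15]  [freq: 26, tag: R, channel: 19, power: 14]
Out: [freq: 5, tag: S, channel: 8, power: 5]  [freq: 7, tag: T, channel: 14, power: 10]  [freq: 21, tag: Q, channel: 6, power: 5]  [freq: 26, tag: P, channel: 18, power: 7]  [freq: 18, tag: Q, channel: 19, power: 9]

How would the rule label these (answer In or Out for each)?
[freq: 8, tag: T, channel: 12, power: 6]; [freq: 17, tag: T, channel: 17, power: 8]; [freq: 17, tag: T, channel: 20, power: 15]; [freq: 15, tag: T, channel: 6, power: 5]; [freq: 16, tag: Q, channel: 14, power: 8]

The distinguishing property — power ≥ 13 — holds for all the 'In' cases and none of the 'Out' cases.
[freq: 8, tag: T, channel: 12, power: 6]: power = 6, does not pass → Out. [freq: 17, tag: T, channel: 17, power: 8]: power = 8, does not pass → Out. [freq: 17, tag: T, channel: 20, power: 15]: power = 15, checks out → In. [freq: 15, tag: T, channel: 6, power: 5]: power = 5, does not pass → Out. [freq: 16, tag: Q, channel: 14, power: 8]: power = 8, does not pass → Out.

Out, Out, In, Out, Out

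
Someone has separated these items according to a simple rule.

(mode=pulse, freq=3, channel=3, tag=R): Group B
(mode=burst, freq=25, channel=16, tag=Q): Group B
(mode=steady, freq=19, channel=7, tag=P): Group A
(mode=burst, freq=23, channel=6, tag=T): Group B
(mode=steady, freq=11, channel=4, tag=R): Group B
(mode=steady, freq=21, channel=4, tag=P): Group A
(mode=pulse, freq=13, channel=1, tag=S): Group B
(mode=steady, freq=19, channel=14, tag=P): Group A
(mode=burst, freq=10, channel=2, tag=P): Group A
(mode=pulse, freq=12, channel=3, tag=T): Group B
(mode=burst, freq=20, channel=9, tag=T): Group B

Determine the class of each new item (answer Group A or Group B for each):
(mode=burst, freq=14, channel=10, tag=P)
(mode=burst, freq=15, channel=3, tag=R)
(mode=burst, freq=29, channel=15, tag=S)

Group A, Group B, Group B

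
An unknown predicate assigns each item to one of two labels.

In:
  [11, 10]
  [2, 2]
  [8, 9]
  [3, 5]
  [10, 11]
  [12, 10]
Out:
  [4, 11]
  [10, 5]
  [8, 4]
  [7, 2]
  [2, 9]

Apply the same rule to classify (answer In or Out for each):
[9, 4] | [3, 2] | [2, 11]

Out, In, Out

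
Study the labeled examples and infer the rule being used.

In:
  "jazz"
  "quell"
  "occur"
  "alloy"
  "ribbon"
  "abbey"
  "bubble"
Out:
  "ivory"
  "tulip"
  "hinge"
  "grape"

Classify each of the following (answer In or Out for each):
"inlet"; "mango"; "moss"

One predicate separates the groups cleanly: has a double letter.
"inlet": no doubled letter — fails the rule, so Out. "mango": no doubled letter — fails the rule, so Out. "moss": 'ss' doubled — satisfies this, so In.

Out, Out, In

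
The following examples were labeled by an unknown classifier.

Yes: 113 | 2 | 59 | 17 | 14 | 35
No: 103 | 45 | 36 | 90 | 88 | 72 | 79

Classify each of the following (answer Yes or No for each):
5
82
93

'Yes' ⟺ ≡ 2 (mod 3).
5: 5 mod 3 = 2 — satisfies this, so Yes. 82: 82 mod 3 = 1 — fails the rule, so No. 93: 93 mod 3 = 0 — fails the rule, so No.

Yes, No, No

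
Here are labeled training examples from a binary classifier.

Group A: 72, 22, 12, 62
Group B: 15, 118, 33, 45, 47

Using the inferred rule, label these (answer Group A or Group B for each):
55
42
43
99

The simplest hypothesis consistent with all the labels is: ends in digit 2.
55 — last digit 5, hence Group B.
42 — last digit 2, hence Group A.
43 — last digit 3, hence Group B.
99 — last digit 9, hence Group B.

Group B, Group A, Group B, Group B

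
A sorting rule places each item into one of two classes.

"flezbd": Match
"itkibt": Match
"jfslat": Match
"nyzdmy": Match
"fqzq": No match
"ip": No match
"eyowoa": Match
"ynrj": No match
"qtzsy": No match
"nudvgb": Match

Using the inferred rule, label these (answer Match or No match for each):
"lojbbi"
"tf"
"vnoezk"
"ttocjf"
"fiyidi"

The common property of the 'Match' items is: length 6. No 'No match' item has it.
"lojbbi": length 6, passes → Match.
"tf": length 2, doesn't qualify → No match.
"vnoezk": length 6, passes → Match.
"ttocjf": length 6, passes → Match.
"fiyidi": length 6, passes → Match.

Match, No match, Match, Match, Match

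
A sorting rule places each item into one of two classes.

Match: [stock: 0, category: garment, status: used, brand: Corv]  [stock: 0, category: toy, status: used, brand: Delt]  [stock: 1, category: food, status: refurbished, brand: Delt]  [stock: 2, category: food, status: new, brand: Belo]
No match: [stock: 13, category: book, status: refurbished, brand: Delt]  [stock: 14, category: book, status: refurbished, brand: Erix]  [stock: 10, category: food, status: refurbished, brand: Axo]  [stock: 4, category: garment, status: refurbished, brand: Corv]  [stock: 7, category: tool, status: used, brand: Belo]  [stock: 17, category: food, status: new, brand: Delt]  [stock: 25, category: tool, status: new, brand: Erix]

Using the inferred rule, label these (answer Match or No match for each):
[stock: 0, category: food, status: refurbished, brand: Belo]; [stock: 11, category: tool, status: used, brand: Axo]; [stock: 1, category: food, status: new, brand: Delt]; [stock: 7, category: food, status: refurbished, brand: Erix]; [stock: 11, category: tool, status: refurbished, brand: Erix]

A rule that fits every label: stock ≤ 2 — true of each 'Match' example, false of each 'No match' one.
[stock: 0, category: food, status: refurbished, brand: Belo] — stock = 0, hence Match.
[stock: 11, category: tool, status: used, brand: Axo] — stock = 11, hence No match.
[stock: 1, category: food, status: new, brand: Delt] — stock = 1, hence Match.
[stock: 7, category: food, status: refurbished, brand: Erix] — stock = 7, hence No match.
[stock: 11, category: tool, status: refurbished, brand: Erix] — stock = 11, hence No match.

Match, No match, Match, No match, No match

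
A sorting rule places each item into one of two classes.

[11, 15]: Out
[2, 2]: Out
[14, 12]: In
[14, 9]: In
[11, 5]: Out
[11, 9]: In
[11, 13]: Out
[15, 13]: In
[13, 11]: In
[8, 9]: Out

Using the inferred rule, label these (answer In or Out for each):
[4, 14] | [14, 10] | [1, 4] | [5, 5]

Out, In, Out, Out

The classifier is using: first > second AND sum ≥ 17.
[4, 14] — 4 < 14, 4+14 = 18, hence Out.
[14, 10] — 14 > 10, 14+10 = 24, hence In.
[1, 4] — 1 < 4, 1+4 = 5, hence Out.
[5, 5] — 5 = 5, 5+5 = 10, hence Out.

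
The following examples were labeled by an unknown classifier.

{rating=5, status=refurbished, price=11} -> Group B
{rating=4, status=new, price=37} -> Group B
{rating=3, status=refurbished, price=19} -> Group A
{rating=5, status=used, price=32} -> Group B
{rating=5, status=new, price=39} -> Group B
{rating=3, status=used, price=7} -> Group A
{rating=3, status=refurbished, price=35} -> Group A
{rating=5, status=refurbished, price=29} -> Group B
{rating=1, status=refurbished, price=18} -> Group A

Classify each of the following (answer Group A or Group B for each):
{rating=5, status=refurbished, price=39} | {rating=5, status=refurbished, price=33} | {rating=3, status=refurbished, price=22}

Group B, Group B, Group A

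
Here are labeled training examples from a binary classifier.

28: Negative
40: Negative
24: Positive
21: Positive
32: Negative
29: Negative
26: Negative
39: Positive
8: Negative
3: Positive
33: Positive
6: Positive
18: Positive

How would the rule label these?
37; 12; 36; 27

Negative, Positive, Positive, Positive

The common property of the 'Positive' items is: multiple of 3. No 'Negative' item has it.
37: 37 = 3·12 + 1 — fails this test, so Negative. 12: 12 = 3·4 — has this property, so Positive. 36: 36 = 3·12 — has this property, so Positive. 27: 27 = 3·9 — has this property, so Positive.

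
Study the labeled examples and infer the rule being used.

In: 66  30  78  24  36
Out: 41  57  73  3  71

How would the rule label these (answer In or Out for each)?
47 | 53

Out, Out

'In' ⟺ even.
47 — 47 is odd, hence Out. 53 — 53 is odd, hence Out.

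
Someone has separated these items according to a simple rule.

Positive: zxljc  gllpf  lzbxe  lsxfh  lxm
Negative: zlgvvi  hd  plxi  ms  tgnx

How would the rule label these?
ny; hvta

The pattern is that an item is 'Positive' exactly when: odd length.
ny: Negative (length 2).
hvta: Negative (length 4).

Negative, Negative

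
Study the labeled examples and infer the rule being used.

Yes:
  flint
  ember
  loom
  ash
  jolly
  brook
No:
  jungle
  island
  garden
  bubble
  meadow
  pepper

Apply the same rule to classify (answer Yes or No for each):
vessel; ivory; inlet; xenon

No, Yes, Yes, Yes

The simplest hypothesis consistent with all the labels is: length ≤ 5.
vessel: length 6, doesn't qualify → No.
ivory: length 5, fits → Yes.
inlet: length 5, fits → Yes.
xenon: length 5, fits → Yes.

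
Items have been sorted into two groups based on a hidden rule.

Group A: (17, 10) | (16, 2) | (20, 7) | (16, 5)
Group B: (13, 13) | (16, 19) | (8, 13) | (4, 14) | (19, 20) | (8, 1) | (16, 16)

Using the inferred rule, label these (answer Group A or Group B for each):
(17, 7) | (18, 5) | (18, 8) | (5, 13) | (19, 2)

The pattern is that an item is 'Group A' exactly when: first > second AND sum ≥ 18.

Group A, Group A, Group A, Group B, Group A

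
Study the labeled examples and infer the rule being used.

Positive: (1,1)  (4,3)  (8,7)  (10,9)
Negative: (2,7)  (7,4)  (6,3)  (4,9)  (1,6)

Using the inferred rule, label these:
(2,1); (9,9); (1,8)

Positive, Positive, Negative

All 'Positive' examples share one property — |first − second| ≤ 1 — and every 'Negative' example lacks it.
(2,1) — |2−1| = 1, hence Positive. (9,9) — |9−9| = 0, hence Positive. (1,8) — |1−8| = 7, hence Negative.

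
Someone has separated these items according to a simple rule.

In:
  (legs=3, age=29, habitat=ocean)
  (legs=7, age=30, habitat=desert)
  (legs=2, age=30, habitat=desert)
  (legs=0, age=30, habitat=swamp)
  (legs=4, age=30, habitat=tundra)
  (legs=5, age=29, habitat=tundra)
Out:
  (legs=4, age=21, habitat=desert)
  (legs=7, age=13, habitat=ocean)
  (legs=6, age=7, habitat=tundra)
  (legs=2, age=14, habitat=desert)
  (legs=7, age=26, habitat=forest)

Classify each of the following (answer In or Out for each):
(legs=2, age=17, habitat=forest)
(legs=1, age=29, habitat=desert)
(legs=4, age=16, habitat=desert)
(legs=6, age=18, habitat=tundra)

Every 'In' example satisfies: age ≥ 29. None of the 'Out' examples do.
(legs=2, age=17, habitat=forest) → age = 17 → Out.
(legs=1, age=29, habitat=desert) → age = 29 → In.
(legs=4, age=16, habitat=desert) → age = 16 → Out.
(legs=6, age=18, habitat=tundra) → age = 18 → Out.

Out, In, Out, Out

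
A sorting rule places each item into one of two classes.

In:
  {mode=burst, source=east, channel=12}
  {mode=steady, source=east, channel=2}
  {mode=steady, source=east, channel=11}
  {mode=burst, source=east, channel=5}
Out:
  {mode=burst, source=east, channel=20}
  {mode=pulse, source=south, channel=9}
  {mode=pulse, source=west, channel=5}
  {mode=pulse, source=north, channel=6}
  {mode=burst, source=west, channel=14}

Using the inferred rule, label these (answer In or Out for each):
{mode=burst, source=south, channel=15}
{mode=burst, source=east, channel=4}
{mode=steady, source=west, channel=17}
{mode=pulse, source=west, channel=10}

Out, In, Out, Out

All 'In' examples share one property — source is east AND channel ≤ 12 — and every 'Out' example lacks it.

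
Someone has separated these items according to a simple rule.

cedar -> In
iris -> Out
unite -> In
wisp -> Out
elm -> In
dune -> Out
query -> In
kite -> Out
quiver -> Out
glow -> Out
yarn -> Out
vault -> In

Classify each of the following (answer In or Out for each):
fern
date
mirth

Out, Out, In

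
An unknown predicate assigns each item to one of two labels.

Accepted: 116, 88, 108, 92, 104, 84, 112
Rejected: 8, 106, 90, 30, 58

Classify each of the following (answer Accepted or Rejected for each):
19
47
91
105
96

The common property of the 'Accepted' items is: multiple of 4 AND at least 30. No 'Rejected' item has it.
19 → 19 = 4·4 + 3, 19 < 30 → Rejected.
47 → 47 = 4·11 + 3, 47 ≥ 30 → Rejected.
91 → 91 = 4·22 + 3, 91 ≥ 30 → Rejected.
105 → 105 = 4·26 + 1, 105 ≥ 30 → Rejected.
96 → 96 = 4·24, 96 ≥ 30 → Accepted.

Rejected, Rejected, Rejected, Rejected, Accepted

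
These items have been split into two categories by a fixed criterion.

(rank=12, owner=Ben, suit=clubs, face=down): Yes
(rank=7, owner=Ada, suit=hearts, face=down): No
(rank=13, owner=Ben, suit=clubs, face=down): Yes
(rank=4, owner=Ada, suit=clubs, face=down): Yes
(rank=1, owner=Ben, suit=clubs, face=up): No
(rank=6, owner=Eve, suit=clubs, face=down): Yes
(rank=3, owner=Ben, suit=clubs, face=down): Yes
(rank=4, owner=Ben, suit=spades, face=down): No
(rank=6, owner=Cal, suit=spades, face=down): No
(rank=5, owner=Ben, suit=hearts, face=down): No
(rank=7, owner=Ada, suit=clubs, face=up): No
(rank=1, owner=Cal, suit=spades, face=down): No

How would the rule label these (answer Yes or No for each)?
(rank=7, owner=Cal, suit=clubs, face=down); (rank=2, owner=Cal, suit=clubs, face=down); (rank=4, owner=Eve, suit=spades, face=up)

Yes, Yes, No

The pattern is that an item is 'Yes' exactly when: suit is clubs AND face is down.
(rank=7, owner=Cal, suit=clubs, face=down): suit is clubs, face is down, meets the rule → Yes.
(rank=2, owner=Cal, suit=clubs, face=down): suit is clubs, face is down, meets the rule → Yes.
(rank=4, owner=Eve, suit=spades, face=up): suit is spades, face is up, doesn't qualify → No.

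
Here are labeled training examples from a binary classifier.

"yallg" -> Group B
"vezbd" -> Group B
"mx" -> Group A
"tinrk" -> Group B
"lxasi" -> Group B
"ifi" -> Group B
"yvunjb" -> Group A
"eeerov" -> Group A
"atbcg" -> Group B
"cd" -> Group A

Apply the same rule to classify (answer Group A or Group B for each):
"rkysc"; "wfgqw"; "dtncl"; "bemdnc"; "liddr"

The common property of the 'Group A' items is: even length. No 'Group B' item has it.
"rkysc" → length 5 → Group B.
"wfgqw" → length 5 → Group B.
"dtncl" → length 5 → Group B.
"bemdnc" → length 6 → Group A.
"liddr" → length 5 → Group B.

Group B, Group B, Group B, Group A, Group B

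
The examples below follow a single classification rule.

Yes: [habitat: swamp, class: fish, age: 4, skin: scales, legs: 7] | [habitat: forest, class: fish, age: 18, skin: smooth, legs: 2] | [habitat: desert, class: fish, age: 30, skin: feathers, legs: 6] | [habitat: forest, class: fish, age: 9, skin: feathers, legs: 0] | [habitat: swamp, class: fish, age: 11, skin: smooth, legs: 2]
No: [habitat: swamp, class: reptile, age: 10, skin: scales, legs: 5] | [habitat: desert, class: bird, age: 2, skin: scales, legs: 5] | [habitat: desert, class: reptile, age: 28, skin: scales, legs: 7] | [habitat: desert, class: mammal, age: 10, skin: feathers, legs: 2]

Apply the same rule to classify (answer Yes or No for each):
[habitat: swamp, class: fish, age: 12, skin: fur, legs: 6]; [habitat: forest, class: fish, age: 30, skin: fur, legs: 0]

Yes, Yes

Every 'Yes' example satisfies: class is fish. None of the 'No' examples do.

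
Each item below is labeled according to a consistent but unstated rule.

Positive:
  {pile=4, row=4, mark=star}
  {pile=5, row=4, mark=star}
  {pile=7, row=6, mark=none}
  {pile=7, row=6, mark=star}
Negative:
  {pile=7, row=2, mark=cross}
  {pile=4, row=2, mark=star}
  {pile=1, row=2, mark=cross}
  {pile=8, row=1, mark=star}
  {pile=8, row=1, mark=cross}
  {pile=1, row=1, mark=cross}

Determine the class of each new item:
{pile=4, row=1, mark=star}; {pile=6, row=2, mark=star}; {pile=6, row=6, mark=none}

Negative, Negative, Positive

Every 'Positive' example satisfies: row ≥ 4. None of the 'Negative' examples do.
Negative: {pile=4, row=1, mark=star}, since row = 1.
Negative: {pile=6, row=2, mark=star}, since row = 2.
Positive: {pile=6, row=6, mark=none}, since row = 6.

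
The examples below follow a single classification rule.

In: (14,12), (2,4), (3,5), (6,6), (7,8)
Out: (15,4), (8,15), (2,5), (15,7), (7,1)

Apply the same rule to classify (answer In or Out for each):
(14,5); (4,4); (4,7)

'In' ⟺ |first − second| ≤ 2.
(14,5): Out (|14−5| = 9).
(4,4): In (|4−4| = 0).
(4,7): Out (|4−7| = 3).

Out, In, Out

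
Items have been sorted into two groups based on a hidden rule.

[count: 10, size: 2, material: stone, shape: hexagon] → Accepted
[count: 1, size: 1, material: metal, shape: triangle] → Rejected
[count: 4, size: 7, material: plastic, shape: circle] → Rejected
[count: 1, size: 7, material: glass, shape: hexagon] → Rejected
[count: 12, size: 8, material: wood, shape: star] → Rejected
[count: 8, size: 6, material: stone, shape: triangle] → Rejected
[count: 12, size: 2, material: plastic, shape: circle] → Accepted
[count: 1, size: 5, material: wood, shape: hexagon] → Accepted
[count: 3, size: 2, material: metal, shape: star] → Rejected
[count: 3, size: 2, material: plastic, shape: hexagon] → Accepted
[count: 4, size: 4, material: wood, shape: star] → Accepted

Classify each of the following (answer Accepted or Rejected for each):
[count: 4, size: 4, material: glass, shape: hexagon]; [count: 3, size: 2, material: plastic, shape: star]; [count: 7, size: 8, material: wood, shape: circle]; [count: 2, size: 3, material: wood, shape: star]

Accepted, Accepted, Rejected, Accepted

The distinguishing property — material is not metal AND size ≤ 5 — holds for all the 'Accepted' cases and none of the 'Rejected' cases.
Accepted: [count: 4, size: 4, material: glass, shape: hexagon], since material is glass, size = 4.
Accepted: [count: 3, size: 2, material: plastic, shape: star], since material is plastic, size = 2.
Rejected: [count: 7, size: 8, material: wood, shape: circle], since material is wood, size = 8.
Accepted: [count: 2, size: 3, material: wood, shape: star], since material is wood, size = 3.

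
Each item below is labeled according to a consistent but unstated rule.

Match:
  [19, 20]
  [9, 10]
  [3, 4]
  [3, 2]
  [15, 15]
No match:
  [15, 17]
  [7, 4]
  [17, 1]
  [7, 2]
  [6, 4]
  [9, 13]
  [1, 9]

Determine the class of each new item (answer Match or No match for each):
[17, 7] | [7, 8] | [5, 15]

No match, Match, No match

The distinguishing property — |first − second| ≤ 1 — holds for all the 'Match' cases and none of the 'No match' cases.
[17, 7]: |17−7| = 10 — does not pass, so No match. [7, 8]: |7−8| = 1 — has this property, so Match. [5, 15]: |5−15| = 10 — does not pass, so No match.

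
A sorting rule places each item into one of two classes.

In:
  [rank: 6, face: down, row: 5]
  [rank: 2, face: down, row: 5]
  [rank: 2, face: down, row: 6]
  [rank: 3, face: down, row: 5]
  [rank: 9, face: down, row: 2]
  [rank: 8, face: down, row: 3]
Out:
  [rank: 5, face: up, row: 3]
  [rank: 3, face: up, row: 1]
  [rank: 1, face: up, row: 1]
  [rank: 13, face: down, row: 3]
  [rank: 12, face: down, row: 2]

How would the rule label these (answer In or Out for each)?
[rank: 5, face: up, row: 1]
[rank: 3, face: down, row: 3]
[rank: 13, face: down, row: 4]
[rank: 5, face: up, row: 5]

One predicate separates the groups cleanly: face is down AND rank ≤ 9.
[rank: 5, face: up, row: 1] — face is up, rank = 5, hence Out. [rank: 3, face: down, row: 3] — face is down, rank = 3, hence In. [rank: 13, face: down, row: 4] — face is down, rank = 13, hence Out. [rank: 5, face: up, row: 5] — face is up, rank = 5, hence Out.

Out, In, Out, Out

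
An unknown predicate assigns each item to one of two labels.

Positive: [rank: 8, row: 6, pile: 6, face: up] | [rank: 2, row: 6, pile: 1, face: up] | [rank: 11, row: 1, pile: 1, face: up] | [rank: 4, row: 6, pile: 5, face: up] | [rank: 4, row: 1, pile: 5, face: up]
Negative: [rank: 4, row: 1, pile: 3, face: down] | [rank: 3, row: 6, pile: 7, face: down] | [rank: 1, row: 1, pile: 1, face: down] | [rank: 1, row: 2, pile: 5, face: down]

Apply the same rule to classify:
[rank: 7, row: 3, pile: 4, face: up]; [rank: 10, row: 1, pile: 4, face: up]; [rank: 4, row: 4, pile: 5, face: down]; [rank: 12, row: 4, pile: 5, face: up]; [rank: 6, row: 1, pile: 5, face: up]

The distinguishing property — face is up — holds for all the 'Positive' cases and none of the 'Negative' cases.
[rank: 7, row: 3, pile: 4, face: up]: Positive (face is up). [rank: 10, row: 1, pile: 4, face: up]: Positive (face is up). [rank: 4, row: 4, pile: 5, face: down]: Negative (face is down). [rank: 12, row: 4, pile: 5, face: up]: Positive (face is up). [rank: 6, row: 1, pile: 5, face: up]: Positive (face is up).

Positive, Positive, Negative, Positive, Positive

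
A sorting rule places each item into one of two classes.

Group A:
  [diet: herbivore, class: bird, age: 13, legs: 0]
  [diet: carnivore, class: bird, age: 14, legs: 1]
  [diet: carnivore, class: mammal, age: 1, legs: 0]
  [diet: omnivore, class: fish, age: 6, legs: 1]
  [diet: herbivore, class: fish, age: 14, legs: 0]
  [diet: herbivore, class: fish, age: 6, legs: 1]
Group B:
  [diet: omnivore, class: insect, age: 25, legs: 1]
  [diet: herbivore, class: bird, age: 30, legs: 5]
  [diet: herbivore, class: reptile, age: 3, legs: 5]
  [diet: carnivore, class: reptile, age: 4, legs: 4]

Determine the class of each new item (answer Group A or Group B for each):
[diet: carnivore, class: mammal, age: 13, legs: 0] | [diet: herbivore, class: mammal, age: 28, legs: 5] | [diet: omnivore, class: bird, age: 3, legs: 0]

The pattern is that an item is 'Group A' exactly when: legs ≤ 1 AND age ≤ 14.
[diet: carnivore, class: mammal, age: 13, legs: 0] → legs = 0, age = 13 → Group A.
[diet: herbivore, class: mammal, age: 28, legs: 5] → legs = 5, age = 28 → Group B.
[diet: omnivore, class: bird, age: 3, legs: 0] → legs = 0, age = 3 → Group A.

Group A, Group B, Group A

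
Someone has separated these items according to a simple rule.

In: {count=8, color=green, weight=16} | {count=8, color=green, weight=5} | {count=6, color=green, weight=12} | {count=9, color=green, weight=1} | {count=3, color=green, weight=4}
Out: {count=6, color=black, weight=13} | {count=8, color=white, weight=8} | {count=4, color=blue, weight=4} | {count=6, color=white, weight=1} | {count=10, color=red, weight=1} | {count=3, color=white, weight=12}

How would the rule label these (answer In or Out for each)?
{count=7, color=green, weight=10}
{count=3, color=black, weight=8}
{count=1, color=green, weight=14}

The common property of the 'In' items is: color is green. No 'Out' item has it.
{count=7, color=green, weight=10}: In (color is green).
{count=3, color=black, weight=8}: Out (color is black).
{count=1, color=green, weight=14}: In (color is green).

In, Out, In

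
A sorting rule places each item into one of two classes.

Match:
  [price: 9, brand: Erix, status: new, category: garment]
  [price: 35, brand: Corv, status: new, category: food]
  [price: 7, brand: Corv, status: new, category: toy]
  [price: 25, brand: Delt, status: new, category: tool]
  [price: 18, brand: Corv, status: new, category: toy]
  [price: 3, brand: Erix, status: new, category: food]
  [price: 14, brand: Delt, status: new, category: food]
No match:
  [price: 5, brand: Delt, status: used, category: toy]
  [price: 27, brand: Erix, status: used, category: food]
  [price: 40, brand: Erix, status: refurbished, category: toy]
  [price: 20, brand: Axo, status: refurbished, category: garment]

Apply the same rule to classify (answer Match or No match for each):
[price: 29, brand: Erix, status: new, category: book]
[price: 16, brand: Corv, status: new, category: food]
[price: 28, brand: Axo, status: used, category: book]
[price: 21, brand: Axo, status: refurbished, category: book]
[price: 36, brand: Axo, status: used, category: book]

Match, Match, No match, No match, No match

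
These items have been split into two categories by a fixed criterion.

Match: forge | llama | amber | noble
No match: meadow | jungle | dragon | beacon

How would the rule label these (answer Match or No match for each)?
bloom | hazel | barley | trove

Match, Match, No match, Match

One predicate separates the groups cleanly: odd length.
bloom — length 5, hence Match. hazel — length 5, hence Match. barley — length 6, hence No match. trove — length 5, hence Match.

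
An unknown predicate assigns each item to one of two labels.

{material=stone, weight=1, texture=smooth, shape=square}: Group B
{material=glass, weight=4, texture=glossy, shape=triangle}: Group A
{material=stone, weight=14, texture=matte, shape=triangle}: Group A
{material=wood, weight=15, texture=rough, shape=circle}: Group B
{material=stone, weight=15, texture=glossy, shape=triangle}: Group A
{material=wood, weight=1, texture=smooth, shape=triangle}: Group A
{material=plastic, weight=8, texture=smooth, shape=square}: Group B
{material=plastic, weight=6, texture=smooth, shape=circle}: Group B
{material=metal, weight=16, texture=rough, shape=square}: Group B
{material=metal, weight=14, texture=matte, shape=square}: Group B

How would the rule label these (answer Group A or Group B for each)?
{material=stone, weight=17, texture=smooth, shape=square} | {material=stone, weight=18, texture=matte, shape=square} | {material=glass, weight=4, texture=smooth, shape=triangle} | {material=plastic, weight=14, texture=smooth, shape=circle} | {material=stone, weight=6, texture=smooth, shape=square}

The distinguishing property — shape is triangle — holds for all the 'Group A' cases and none of the 'Group B' cases.
{material=stone, weight=17, texture=smooth, shape=square} — shape is square, hence Group B.
{material=stone, weight=18, texture=matte, shape=square} — shape is square, hence Group B.
{material=glass, weight=4, texture=smooth, shape=triangle} — shape is triangle, hence Group A.
{material=plastic, weight=14, texture=smooth, shape=circle} — shape is circle, hence Group B.
{material=stone, weight=6, texture=smooth, shape=square} — shape is square, hence Group B.

Group B, Group B, Group A, Group B, Group B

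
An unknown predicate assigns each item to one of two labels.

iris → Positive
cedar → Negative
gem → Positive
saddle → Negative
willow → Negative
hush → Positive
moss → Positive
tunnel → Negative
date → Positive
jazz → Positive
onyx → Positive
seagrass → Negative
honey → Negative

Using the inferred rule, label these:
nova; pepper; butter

Positive, Negative, Negative

'Positive' ⟺ length ≤ 4.
nova → length 4 → Positive. pepper → length 6 → Negative. butter → length 6 → Negative.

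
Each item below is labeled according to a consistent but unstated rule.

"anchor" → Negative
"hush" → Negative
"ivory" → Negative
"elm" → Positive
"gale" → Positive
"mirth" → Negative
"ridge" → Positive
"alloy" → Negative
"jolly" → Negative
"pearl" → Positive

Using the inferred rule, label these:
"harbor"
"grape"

The simplest hypothesis consistent with all the labels is: contains 'e'.
"harbor" → no 'e' → Negative. "grape" → has 'e' → Positive.

Negative, Positive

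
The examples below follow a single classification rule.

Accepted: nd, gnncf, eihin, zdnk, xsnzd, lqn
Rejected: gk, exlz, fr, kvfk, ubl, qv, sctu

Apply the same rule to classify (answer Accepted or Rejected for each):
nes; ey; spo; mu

'Accepted' ⟺ contains 'n'.
nes → has 'n' → Accepted.
ey → no 'n' → Rejected.
spo → no 'n' → Rejected.
mu → no 'n' → Rejected.

Accepted, Rejected, Rejected, Rejected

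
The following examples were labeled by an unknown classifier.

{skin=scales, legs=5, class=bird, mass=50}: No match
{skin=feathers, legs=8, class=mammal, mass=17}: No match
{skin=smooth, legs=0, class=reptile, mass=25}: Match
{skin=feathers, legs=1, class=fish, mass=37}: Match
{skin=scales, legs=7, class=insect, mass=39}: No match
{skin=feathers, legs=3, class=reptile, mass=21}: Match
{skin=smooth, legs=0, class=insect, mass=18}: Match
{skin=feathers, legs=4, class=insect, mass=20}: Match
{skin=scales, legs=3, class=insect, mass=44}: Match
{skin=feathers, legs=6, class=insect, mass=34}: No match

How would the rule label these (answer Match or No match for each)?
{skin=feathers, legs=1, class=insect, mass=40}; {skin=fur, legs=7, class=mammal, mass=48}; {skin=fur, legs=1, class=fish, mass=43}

Match, No match, Match

Rule: legs ≤ 4. This holds for each 'Match' example and fails for each 'No match' one.
{skin=feathers, legs=1, class=insect, mass=40} — legs = 1, hence Match. {skin=fur, legs=7, class=mammal, mass=48} — legs = 7, hence No match. {skin=fur, legs=1, class=fish, mass=43} — legs = 1, hence Match.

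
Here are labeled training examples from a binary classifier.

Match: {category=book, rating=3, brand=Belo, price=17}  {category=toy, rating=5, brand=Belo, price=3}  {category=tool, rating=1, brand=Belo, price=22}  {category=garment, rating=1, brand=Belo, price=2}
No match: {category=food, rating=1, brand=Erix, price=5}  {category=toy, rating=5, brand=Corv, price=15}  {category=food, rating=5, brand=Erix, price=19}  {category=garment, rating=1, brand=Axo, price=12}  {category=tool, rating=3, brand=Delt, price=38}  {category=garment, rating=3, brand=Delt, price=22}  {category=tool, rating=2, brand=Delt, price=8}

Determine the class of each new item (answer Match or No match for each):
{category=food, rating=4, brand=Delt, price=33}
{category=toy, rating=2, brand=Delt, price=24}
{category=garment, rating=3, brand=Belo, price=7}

No match, No match, Match

Comparing the two groups points to one rule — brand is Belo.
{category=food, rating=4, brand=Delt, price=33}: No match (brand is Delt).
{category=toy, rating=2, brand=Delt, price=24}: No match (brand is Delt).
{category=garment, rating=3, brand=Belo, price=7}: Match (brand is Belo).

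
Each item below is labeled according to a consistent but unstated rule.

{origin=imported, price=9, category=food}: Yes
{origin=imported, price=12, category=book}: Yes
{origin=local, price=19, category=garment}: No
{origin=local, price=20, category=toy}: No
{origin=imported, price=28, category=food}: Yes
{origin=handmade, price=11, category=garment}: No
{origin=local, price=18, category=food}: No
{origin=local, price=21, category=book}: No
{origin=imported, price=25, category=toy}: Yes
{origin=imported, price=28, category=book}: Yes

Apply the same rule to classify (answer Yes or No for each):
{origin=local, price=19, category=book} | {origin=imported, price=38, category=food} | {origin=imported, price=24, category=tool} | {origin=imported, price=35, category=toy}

No, Yes, Yes, Yes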